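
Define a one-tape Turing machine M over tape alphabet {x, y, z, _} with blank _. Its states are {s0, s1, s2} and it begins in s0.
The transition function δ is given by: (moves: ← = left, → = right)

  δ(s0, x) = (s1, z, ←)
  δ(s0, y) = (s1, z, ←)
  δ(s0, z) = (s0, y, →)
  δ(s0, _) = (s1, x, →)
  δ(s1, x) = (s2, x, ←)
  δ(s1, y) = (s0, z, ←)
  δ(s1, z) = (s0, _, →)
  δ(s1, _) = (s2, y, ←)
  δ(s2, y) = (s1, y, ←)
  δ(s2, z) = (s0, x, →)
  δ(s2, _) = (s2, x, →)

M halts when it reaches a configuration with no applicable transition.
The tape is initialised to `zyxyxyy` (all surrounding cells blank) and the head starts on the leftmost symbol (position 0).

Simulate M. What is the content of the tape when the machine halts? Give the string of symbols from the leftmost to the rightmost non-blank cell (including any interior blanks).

state=s0 head=0 tape=_[z]yxyxyy__   (s0,z)→(s0,y,→)
state=s0 head=1 tape=_y[y]xyxyy__   (s0,y)→(s1,z,←)
state=s1 head=0 tape=_[y]zxyxyy__   (s1,y)→(s0,z,←)
state=s0 head=-1 tape=[_]zzxyxyy__   (s0,_)→(s1,x,→)
state=s1 head=0 tape=x[z]zxyxyy__   (s1,z)→(s0,_,→)
state=s0 head=1 tape=x_[z]xyxyy__   (s0,z)→(s0,y,→)
state=s0 head=2 tape=x_y[x]yxyy__   (s0,x)→(s1,z,←)
state=s1 head=1 tape=x_[y]zyxyy__   (s1,y)→(s0,z,←)
state=s0 head=0 tape=x[_]zzyxyy__   (s0,_)→(s1,x,→)
state=s1 head=1 tape=xx[z]zyxyy__   (s1,z)→(s0,_,→)
state=s0 head=2 tape=xx_[z]yxyy__   (s0,z)→(s0,y,→)
state=s0 head=3 tape=xx_y[y]xyy__   (s0,y)→(s1,z,←)
state=s1 head=2 tape=xx_[y]zxyy__   (s1,y)→(s0,z,←)
state=s0 head=1 tape=xx[_]zzxyy__   (s0,_)→(s1,x,→)
state=s1 head=2 tape=xxx[z]zxyy__   (s1,z)→(s0,_,→)
state=s0 head=3 tape=xxx_[z]xyy__   (s0,z)→(s0,y,→)
state=s0 head=4 tape=xxx_y[x]yy__   (s0,x)→(s1,z,←)
state=s1 head=3 tape=xxx_[y]zyy__   (s1,y)→(s0,z,←)
state=s0 head=2 tape=xxx[_]zzyy__   (s0,_)→(s1,x,→)
state=s1 head=3 tape=xxxx[z]zyy__   (s1,z)→(s0,_,→)
state=s0 head=4 tape=xxxx_[z]yy__   (s0,z)→(s0,y,→)
state=s0 head=5 tape=xxxx_y[y]y__   (s0,y)→(s1,z,←)
state=s1 head=4 tape=xxxx_[y]zy__   (s1,y)→(s0,z,←)
state=s0 head=3 tape=xxxx[_]zzy__   (s0,_)→(s1,x,→)
state=s1 head=4 tape=xxxxx[z]zy__   (s1,z)→(s0,_,→)
state=s0 head=5 tape=xxxxx_[z]y__   (s0,z)→(s0,y,→)
state=s0 head=6 tape=xxxxx_y[y]__   (s0,y)→(s1,z,←)
state=s1 head=5 tape=xxxxx_[y]z__   (s1,y)→(s0,z,←)
state=s0 head=4 tape=xxxxx[_]zz__   (s0,_)→(s1,x,→)
state=s1 head=5 tape=xxxxxx[z]z__   (s1,z)→(s0,_,→)
state=s0 head=6 tape=xxxxxx_[z]__   (s0,z)→(s0,y,→)
state=s0 head=7 tape=xxxxxx_y[_]_   (s0,_)→(s1,x,→)
state=s1 head=8 tape=xxxxxx_yx[_]   (s1,_)→(s2,y,←)
state=s2 head=7 tape=xxxxxx_y[x]y
The non-blank tape span at halt is xxxxxx_yxy.

xxxxxx_yxy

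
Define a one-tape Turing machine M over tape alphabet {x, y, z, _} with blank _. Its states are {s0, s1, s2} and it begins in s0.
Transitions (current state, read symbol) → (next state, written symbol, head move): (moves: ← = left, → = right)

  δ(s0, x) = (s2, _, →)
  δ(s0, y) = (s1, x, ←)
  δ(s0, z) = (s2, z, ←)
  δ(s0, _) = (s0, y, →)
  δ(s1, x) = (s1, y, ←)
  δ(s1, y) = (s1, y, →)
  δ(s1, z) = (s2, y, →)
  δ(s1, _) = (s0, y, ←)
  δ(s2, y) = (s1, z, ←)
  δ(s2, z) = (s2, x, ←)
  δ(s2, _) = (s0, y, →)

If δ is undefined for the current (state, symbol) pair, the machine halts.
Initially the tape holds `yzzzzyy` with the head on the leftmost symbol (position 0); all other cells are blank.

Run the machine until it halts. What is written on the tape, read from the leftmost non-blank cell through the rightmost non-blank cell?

state=s0 head=0 tape=__[y]zzzzyy   (s0,y)→(s1,x,←)
state=s1 head=-1 tape=_[_]xzzzzyy   (s1,_)→(s0,y,←)
state=s0 head=-2 tape=[_]yxzzzzyy   (s0,_)→(s0,y,→)
state=s0 head=-1 tape=y[y]xzzzzyy   (s0,y)→(s1,x,←)
state=s1 head=-2 tape=[y]xxzzzzyy   (s1,y)→(s1,y,→)
state=s1 head=-1 tape=y[x]xzzzzyy   (s1,x)→(s1,y,←)
state=s1 head=-2 tape=[y]yxzzzzyy   (s1,y)→(s1,y,→)
state=s1 head=-1 tape=y[y]xzzzzyy   (s1,y)→(s1,y,→)
state=s1 head=0 tape=yy[x]zzzzyy   (s1,x)→(s1,y,←)
state=s1 head=-1 tape=y[y]yzzzzyy   (s1,y)→(s1,y,→)
state=s1 head=0 tape=yy[y]zzzzyy   (s1,y)→(s1,y,→)
state=s1 head=1 tape=yyy[z]zzzyy   (s1,z)→(s2,y,→)
state=s2 head=2 tape=yyyy[z]zzyy   (s2,z)→(s2,x,←)
state=s2 head=1 tape=yyy[y]xzzyy   (s2,y)→(s1,z,←)
state=s1 head=0 tape=yy[y]zxzzyy   (s1,y)→(s1,y,→)
state=s1 head=1 tape=yyy[z]xzzyy   (s1,z)→(s2,y,→)
state=s2 head=2 tape=yyyy[x]zzyy
The non-blank tape span at halt is yyyyxzzyy.

yyyyxzzyy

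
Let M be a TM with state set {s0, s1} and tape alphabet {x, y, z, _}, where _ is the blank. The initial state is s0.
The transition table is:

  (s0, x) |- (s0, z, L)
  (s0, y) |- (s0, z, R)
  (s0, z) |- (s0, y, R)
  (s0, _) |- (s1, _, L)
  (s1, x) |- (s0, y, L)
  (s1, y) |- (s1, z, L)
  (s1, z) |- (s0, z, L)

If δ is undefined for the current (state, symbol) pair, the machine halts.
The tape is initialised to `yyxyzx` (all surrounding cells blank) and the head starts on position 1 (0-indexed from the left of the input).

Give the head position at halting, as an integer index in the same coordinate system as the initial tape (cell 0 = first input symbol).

-1

state=s0 head=1 tape=_y[y]xyzx_   (s0,y)→(s0,z,R)
state=s0 head=2 tape=_yz[x]yzx_   (s0,x)→(s0,z,L)
state=s0 head=1 tape=_y[z]zyzx_   (s0,z)→(s0,y,R)
state=s0 head=2 tape=_yy[z]yzx_   (s0,z)→(s0,y,R)
state=s0 head=3 tape=_yyy[y]zx_   (s0,y)→(s0,z,R)
state=s0 head=4 tape=_yyyz[z]x_   (s0,z)→(s0,y,R)
state=s0 head=5 tape=_yyyzy[x]_   (s0,x)→(s0,z,L)
state=s0 head=4 tape=_yyyz[y]z_   (s0,y)→(s0,z,R)
state=s0 head=5 tape=_yyyzz[z]_   (s0,z)→(s0,y,R)
state=s0 head=6 tape=_yyyzzy[_]   (s0,_)→(s1,_,L)
state=s1 head=5 tape=_yyyzz[y]_   (s1,y)→(s1,z,L)
state=s1 head=4 tape=_yyyz[z]z_   (s1,z)→(s0,z,L)
state=s0 head=3 tape=_yyy[z]zz_   (s0,z)→(s0,y,R)
state=s0 head=4 tape=_yyyy[z]z_   (s0,z)→(s0,y,R)
state=s0 head=5 tape=_yyyyy[z]_   (s0,z)→(s0,y,R)
state=s0 head=6 tape=_yyyyyy[_]   (s0,_)→(s1,_,L)
state=s1 head=5 tape=_yyyyy[y]_   (s1,y)→(s1,z,L)
state=s1 head=4 tape=_yyyy[y]z_   (s1,y)→(s1,z,L)
state=s1 head=3 tape=_yyy[y]zz_   (s1,y)→(s1,z,L)
state=s1 head=2 tape=_yy[y]zzz_   (s1,y)→(s1,z,L)
state=s1 head=1 tape=_y[y]zzzz_   (s1,y)→(s1,z,L)
state=s1 head=0 tape=_[y]zzzzz_   (s1,y)→(s1,z,L)
state=s1 head=-1 tape=[_]zzzzzz_
At halt the head is at cell -1.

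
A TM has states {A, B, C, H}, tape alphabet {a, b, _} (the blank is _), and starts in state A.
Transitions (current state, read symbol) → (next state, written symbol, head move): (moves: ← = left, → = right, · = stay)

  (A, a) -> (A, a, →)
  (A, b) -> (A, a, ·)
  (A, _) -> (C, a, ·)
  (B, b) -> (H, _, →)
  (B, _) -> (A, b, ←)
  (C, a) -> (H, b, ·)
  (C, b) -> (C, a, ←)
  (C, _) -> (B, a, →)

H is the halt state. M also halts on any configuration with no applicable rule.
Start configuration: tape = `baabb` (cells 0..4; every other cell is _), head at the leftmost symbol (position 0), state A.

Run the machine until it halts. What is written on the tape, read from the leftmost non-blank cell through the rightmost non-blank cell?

aaaaab

state=A head=0 tape=[b]aabb_   (A,b)→(A,a,·)
state=A head=0 tape=[a]aabb_   (A,a)→(A,a,→)
state=A head=1 tape=a[a]abb_   (A,a)→(A,a,→)
state=A head=2 tape=aa[a]bb_   (A,a)→(A,a,→)
state=A head=3 tape=aaa[b]b_   (A,b)→(A,a,·)
state=A head=3 tape=aaa[a]b_   (A,a)→(A,a,→)
state=A head=4 tape=aaaa[b]_   (A,b)→(A,a,·)
state=A head=4 tape=aaaa[a]_   (A,a)→(A,a,→)
state=A head=5 tape=aaaaa[_]   (A,_)→(C,a,·)
state=C head=5 tape=aaaaa[a]   (C,a)→(H,b,·)
state=H head=5 tape=aaaaa[b]
The non-blank tape span at halt is aaaaab.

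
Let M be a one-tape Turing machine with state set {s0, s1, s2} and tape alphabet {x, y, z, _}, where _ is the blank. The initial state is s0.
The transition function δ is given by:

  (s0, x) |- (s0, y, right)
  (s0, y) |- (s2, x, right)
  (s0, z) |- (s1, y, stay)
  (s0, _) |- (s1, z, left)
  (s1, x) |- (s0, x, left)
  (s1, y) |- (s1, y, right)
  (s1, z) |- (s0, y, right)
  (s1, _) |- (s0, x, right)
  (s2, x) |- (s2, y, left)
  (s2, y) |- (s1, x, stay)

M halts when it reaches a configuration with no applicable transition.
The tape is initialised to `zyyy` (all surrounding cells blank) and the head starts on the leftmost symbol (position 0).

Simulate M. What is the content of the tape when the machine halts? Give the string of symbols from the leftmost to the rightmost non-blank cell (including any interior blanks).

yyyyyyyz

state=s0 head=0 tape=___[z]yyy__   (s0,z)→(s1,y,stay)
state=s1 head=0 tape=___[y]yyy__   (s1,y)→(s1,y,right)
state=s1 head=1 tape=___y[y]yy__   (s1,y)→(s1,y,right)
state=s1 head=2 tape=___yy[y]y__   (s1,y)→(s1,y,right)
state=s1 head=3 tape=___yyy[y]__   (s1,y)→(s1,y,right)
state=s1 head=4 tape=___yyyy[_]_   (s1,_)→(s0,x,right)
state=s0 head=5 tape=___yyyyx[_]   (s0,_)→(s1,z,left)
state=s1 head=4 tape=___yyyy[x]z   (s1,x)→(s0,x,left)
state=s0 head=3 tape=___yyy[y]xz   (s0,y)→(s2,x,right)
state=s2 head=4 tape=___yyyx[x]z   (s2,x)→(s2,y,left)
state=s2 head=3 tape=___yyy[x]yz   (s2,x)→(s2,y,left)
state=s2 head=2 tape=___yy[y]yyz   (s2,y)→(s1,x,stay)
state=s1 head=2 tape=___yy[x]yyz   (s1,x)→(s0,x,left)
state=s0 head=1 tape=___y[y]xyyz   (s0,y)→(s2,x,right)
state=s2 head=2 tape=___yx[x]yyz   (s2,x)→(s2,y,left)
state=s2 head=1 tape=___y[x]yyyz   (s2,x)→(s2,y,left)
state=s2 head=0 tape=___[y]yyyyz   (s2,y)→(s1,x,stay)
state=s1 head=0 tape=___[x]yyyyz   (s1,x)→(s0,x,left)
state=s0 head=-1 tape=__[_]xyyyyz   (s0,_)→(s1,z,left)
state=s1 head=-2 tape=_[_]zxyyyyz   (s1,_)→(s0,x,right)
state=s0 head=-1 tape=_x[z]xyyyyz   (s0,z)→(s1,y,stay)
state=s1 head=-1 tape=_x[y]xyyyyz   (s1,y)→(s1,y,right)
state=s1 head=0 tape=_xy[x]yyyyz   (s1,x)→(s0,x,left)
state=s0 head=-1 tape=_x[y]xyyyyz   (s0,y)→(s2,x,right)
state=s2 head=0 tape=_xx[x]yyyyz   (s2,x)→(s2,y,left)
state=s2 head=-1 tape=_x[x]yyyyyz   (s2,x)→(s2,y,left)
state=s2 head=-2 tape=_[x]yyyyyyz   (s2,x)→(s2,y,left)
state=s2 head=-3 tape=[_]yyyyyyyz
The non-blank tape span at halt is yyyyyyyz.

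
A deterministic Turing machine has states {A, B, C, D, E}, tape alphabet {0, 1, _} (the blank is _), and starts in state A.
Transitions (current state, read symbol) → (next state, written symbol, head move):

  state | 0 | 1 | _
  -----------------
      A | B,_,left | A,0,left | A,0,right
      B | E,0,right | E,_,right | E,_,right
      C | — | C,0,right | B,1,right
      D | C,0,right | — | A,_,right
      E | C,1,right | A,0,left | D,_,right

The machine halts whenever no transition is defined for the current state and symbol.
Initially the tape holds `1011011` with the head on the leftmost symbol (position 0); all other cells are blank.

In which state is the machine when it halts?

C

A | _[1]011011   read 1 → write 0, move left, go to A
A | [_]0011011   read _ → write 0, move right, go to A
A | 0[0]011011   read 0 → write _, move left, go to B
B | [0]_011011   read 0 → write 0, move right, go to E
E | 0[_]011011   read _ → write _, move right, go to D
D | 0_[0]11011   read 0 → write 0, move right, go to C
C | 0_0[1]1011   read 1 → write 0, move right, go to C
C | 0_00[1]011   read 1 → write 0, move right, go to C
C | 0_000[0]11
No transition is defined for (C, 0); M halts in state C.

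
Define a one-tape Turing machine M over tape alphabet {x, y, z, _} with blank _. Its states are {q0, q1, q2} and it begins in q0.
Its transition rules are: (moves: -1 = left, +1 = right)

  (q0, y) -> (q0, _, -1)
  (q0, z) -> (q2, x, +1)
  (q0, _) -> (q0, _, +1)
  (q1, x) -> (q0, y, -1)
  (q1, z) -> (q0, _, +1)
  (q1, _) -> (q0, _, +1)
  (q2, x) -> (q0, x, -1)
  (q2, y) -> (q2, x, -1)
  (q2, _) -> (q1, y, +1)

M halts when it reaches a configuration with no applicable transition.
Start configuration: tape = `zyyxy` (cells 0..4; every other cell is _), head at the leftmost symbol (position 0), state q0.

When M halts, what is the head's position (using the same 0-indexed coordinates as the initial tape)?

state=q0 head=0 tape=_[z]yyxy   (q0,z)→(q2,x,+1)
state=q2 head=1 tape=_x[y]yxy   (q2,y)→(q2,x,-1)
state=q2 head=0 tape=_[x]xyxy   (q2,x)→(q0,x,-1)
state=q0 head=-1 tape=[_]xxyxy   (q0,_)→(q0,_,+1)
state=q0 head=0 tape=_[x]xyxy
At halt the head is at cell 0.

0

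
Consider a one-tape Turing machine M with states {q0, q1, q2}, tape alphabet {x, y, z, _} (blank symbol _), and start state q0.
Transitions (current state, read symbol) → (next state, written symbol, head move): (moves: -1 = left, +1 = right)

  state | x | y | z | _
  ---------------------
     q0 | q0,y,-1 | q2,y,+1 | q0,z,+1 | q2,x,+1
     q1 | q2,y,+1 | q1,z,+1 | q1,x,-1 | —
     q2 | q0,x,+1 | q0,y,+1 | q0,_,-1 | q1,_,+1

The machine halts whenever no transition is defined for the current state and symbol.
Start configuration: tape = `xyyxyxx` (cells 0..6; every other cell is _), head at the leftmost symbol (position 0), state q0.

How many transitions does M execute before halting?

q0 | _[x]yyxyxx__   read x → write y, move -1, go to q0
q0 | [_]yyyxyxx__   read _ → write x, move +1, go to q2
q2 | x[y]yyxyxx__   read y → write y, move +1, go to q0
q0 | xy[y]yxyxx__   read y → write y, move +1, go to q2
q2 | xyy[y]xyxx__   read y → write y, move +1, go to q0
q0 | xyyy[x]yxx__   read x → write y, move -1, go to q0
q0 | xyy[y]yyxx__   read y → write y, move +1, go to q2
q2 | xyyy[y]yxx__   read y → write y, move +1, go to q0
q0 | xyyyy[y]xx__   read y → write y, move +1, go to q2
q2 | xyyyyy[x]x__   read x → write x, move +1, go to q0
q0 | xyyyyyx[x]__   read x → write y, move -1, go to q0
q0 | xyyyyy[x]y__   read x → write y, move -1, go to q0
q0 | xyyyy[y]yy__   read y → write y, move +1, go to q2
q2 | xyyyyy[y]y__   read y → write y, move +1, go to q0
q0 | xyyyyyy[y]__   read y → write y, move +1, go to q2
q2 | xyyyyyyy[_]_   read _ → write _, move +1, go to q1
q1 | xyyyyyyy_[_]
M halts after 16 transitions.

16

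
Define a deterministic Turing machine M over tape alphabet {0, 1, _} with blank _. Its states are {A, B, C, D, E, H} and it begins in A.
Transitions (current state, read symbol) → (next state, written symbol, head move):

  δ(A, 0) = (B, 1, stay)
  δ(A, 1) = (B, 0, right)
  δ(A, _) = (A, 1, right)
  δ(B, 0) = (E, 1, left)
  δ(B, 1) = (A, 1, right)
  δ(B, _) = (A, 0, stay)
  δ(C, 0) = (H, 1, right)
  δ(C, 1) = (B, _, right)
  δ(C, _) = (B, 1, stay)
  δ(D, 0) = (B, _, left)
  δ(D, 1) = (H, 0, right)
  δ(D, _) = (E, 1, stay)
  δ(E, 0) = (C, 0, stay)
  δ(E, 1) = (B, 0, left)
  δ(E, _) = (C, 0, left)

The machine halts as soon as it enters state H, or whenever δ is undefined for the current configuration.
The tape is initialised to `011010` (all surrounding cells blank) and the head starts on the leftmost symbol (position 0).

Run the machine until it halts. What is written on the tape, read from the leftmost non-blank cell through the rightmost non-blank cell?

A | [0]11010   read 0 → write 1, move stay, go to B
B | [1]11010   read 1 → write 1, move right, go to A
A | 1[1]1010   read 1 → write 0, move right, go to B
B | 10[1]010   read 1 → write 1, move right, go to A
A | 101[0]10   read 0 → write 1, move stay, go to B
B | 101[1]10   read 1 → write 1, move right, go to A
A | 1011[1]0   read 1 → write 0, move right, go to B
B | 10110[0]   read 0 → write 1, move left, go to E
E | 1011[0]1   read 0 → write 0, move stay, go to C
C | 1011[0]1   read 0 → write 1, move right, go to H
H | 10111[1]
The non-blank tape span at halt is 101111.

101111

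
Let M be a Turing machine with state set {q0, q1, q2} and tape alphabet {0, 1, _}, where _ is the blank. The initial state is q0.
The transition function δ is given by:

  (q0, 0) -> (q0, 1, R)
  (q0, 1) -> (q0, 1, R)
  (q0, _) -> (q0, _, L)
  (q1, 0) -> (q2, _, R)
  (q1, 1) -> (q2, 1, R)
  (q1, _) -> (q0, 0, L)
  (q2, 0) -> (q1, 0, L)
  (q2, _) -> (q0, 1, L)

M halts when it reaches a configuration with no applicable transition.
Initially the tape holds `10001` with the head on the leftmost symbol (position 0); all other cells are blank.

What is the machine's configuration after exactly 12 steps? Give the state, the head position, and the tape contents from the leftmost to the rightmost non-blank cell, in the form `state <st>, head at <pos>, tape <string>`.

state q0, head at 4, tape 11111

state=q0 head=0 tape=[1]0001_   (q0,1)→(q0,1,R)
state=q0 head=1 tape=1[0]001_   (q0,0)→(q0,1,R)
state=q0 head=2 tape=11[0]01_   (q0,0)→(q0,1,R)
state=q0 head=3 tape=111[0]1_   (q0,0)→(q0,1,R)
state=q0 head=4 tape=1111[1]_   (q0,1)→(q0,1,R)
state=q0 head=5 tape=11111[_]   (q0,_)→(q0,_,L)
state=q0 head=4 tape=1111[1]_   (q0,1)→(q0,1,R)
state=q0 head=5 tape=11111[_]   (q0,_)→(q0,_,L)
state=q0 head=4 tape=1111[1]_   (q0,1)→(q0,1,R)
state=q0 head=5 tape=11111[_]   (q0,_)→(q0,_,L)
state=q0 head=4 tape=1111[1]_   (q0,1)→(q0,1,R)
state=q0 head=5 tape=11111[_]   (q0,_)→(q0,_,L)
state=q0 head=4 tape=1111[1]_
After 12 steps: state q0, head at 4, tape 11111.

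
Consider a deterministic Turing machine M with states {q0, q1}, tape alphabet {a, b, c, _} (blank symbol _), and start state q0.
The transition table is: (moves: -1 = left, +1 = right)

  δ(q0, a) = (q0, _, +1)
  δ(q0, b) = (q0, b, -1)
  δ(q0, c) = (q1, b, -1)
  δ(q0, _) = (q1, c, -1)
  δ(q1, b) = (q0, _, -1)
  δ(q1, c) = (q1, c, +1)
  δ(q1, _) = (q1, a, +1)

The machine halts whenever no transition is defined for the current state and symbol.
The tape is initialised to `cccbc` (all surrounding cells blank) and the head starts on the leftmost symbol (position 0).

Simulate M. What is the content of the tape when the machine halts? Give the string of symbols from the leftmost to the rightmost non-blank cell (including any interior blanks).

ab___c

q0 | _[c]ccbc   read c → write b, move -1, go to q1
q1 | [_]bccbc   read _ → write a, move +1, go to q1
q1 | a[b]ccbc   read b → write _, move -1, go to q0
q0 | [a]_ccbc   read a → write _, move +1, go to q0
q0 | _[_]ccbc   read _ → write c, move -1, go to q1
q1 | [_]cccbc   read _ → write a, move +1, go to q1
q1 | a[c]ccbc   read c → write c, move +1, go to q1
q1 | ac[c]cbc   read c → write c, move +1, go to q1
q1 | acc[c]bc   read c → write c, move +1, go to q1
q1 | accc[b]c   read b → write _, move -1, go to q0
q0 | acc[c]_c   read c → write b, move -1, go to q1
q1 | ac[c]b_c   read c → write c, move +1, go to q1
q1 | acc[b]_c   read b → write _, move -1, go to q0
q0 | ac[c]__c   read c → write b, move -1, go to q1
q1 | a[c]b__c   read c → write c, move +1, go to q1
q1 | ac[b]__c   read b → write _, move -1, go to q0
q0 | a[c]___c   read c → write b, move -1, go to q1
q1 | [a]b___c
The non-blank tape span at halt is ab___c.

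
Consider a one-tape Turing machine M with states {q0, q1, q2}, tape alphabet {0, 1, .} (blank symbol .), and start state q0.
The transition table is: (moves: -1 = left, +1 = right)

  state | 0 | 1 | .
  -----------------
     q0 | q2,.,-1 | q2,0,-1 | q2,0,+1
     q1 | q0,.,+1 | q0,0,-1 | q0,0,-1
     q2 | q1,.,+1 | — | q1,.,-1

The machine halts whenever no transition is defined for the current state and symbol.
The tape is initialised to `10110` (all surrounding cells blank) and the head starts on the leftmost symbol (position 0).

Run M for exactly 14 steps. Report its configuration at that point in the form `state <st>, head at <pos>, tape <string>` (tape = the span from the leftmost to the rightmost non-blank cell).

state=q0 head=0 tape=...[1]0110   (q0,1)→(q2,0,-1)
state=q2 head=-1 tape=..[.]00110   (q2,.)→(q1,.,-1)
state=q1 head=-2 tape=.[.].00110   (q1,.)→(q0,0,-1)
state=q0 head=-3 tape=[.]0.00110   (q0,.)→(q2,0,+1)
state=q2 head=-2 tape=0[0].00110   (q2,0)→(q1,.,+1)
state=q1 head=-1 tape=0.[.]00110   (q1,.)→(q0,0,-1)
state=q0 head=-2 tape=0[.]000110   (q0,.)→(q2,0,+1)
state=q2 head=-1 tape=00[0]00110   (q2,0)→(q1,.,+1)
state=q1 head=0 tape=00.[0]0110   (q1,0)→(q0,.,+1)
state=q0 head=1 tape=00..[0]110   (q0,0)→(q2,.,-1)
state=q2 head=0 tape=00.[.].110   (q2,.)→(q1,.,-1)
state=q1 head=-1 tape=00[.]..110   (q1,.)→(q0,0,-1)
state=q0 head=-2 tape=0[0]0..110   (q0,0)→(q2,.,-1)
state=q2 head=-3 tape=[0].0..110   (q2,0)→(q1,.,+1)
state=q1 head=-2 tape=.[.]0..110
After 14 steps: state q1, head at -2, tape 0..110.

state q1, head at -2, tape 0..110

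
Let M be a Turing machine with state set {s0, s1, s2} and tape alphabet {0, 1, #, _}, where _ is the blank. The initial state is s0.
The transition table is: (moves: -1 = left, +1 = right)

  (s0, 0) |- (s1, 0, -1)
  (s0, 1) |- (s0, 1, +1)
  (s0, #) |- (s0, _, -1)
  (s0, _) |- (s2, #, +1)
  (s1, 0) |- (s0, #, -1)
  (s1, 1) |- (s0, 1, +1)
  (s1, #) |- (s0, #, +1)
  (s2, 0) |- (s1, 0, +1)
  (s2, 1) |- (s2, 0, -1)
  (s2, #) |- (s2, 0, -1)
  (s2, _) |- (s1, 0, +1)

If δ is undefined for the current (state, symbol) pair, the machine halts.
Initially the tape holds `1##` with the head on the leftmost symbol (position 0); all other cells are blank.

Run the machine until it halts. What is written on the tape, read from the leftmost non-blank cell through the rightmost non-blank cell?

state=s0 head=0 tape=__[1]##   (s0,1)→(s0,1,+1)
state=s0 head=1 tape=__1[#]#   (s0,#)→(s0,_,-1)
state=s0 head=0 tape=__[1]_#   (s0,1)→(s0,1,+1)
state=s0 head=1 tape=__1[_]#   (s0,_)→(s2,#,+1)
state=s2 head=2 tape=__1#[#]   (s2,#)→(s2,0,-1)
state=s2 head=1 tape=__1[#]0   (s2,#)→(s2,0,-1)
state=s2 head=0 tape=__[1]00   (s2,1)→(s2,0,-1)
state=s2 head=-1 tape=_[_]000   (s2,_)→(s1,0,+1)
state=s1 head=0 tape=_0[0]00   (s1,0)→(s0,#,-1)
state=s0 head=-1 tape=_[0]#00   (s0,0)→(s1,0,-1)
state=s1 head=-2 tape=[_]0#00
The non-blank tape span at halt is 0#00.

0#00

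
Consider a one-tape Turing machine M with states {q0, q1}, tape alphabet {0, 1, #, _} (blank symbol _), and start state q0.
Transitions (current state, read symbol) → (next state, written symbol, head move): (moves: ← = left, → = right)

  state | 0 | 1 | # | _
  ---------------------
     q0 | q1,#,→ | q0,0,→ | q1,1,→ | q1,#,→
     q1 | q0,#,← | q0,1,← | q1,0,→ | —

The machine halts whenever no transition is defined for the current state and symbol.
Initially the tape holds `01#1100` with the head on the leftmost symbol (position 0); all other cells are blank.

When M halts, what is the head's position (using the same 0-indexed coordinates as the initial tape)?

7

q0 | [0]1#1100_   read 0 → write #, move →, go to q1
q1 | #[1]#1100_   read 1 → write 1, move ←, go to q0
q0 | [#]1#1100_   read # → write 1, move →, go to q1
q1 | 1[1]#1100_   read 1 → write 1, move ←, go to q0
q0 | [1]1#1100_   read 1 → write 0, move →, go to q0
q0 | 0[1]#1100_   read 1 → write 0, move →, go to q0
q0 | 00[#]1100_   read # → write 1, move →, go to q1
q1 | 001[1]100_   read 1 → write 1, move ←, go to q0
q0 | 00[1]1100_   read 1 → write 0, move →, go to q0
q0 | 000[1]100_   read 1 → write 0, move →, go to q0
q0 | 0000[1]00_   read 1 → write 0, move →, go to q0
q0 | 00000[0]0_   read 0 → write #, move →, go to q1
q1 | 00000#[0]_   read 0 → write #, move ←, go to q0
q0 | 00000[#]#_   read # → write 1, move →, go to q1
q1 | 000001[#]_   read # → write 0, move →, go to q1
q1 | 0000010[_]
At halt the head is at cell 7.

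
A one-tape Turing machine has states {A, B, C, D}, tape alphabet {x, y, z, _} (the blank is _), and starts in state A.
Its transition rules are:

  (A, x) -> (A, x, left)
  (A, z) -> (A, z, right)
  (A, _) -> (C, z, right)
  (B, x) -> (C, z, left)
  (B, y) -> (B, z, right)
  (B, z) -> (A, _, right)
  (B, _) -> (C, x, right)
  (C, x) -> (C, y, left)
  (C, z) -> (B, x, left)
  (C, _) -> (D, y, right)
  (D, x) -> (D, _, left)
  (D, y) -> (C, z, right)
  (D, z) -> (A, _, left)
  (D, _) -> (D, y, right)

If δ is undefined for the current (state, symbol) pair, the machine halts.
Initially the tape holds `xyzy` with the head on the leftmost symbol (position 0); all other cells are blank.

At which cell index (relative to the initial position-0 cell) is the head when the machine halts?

-1

A | ___[x]yzy   read x → write x, move left, go to A
A | __[_]xyzy   read _ → write z, move right, go to C
C | __z[x]yzy   read x → write y, move left, go to C
C | __[z]yyzy   read z → write x, move left, go to B
B | _[_]xyyzy   read _ → write x, move right, go to C
C | _x[x]yyzy   read x → write y, move left, go to C
C | _[x]yyyzy   read x → write y, move left, go to C
C | [_]yyyyzy   read _ → write y, move right, go to D
D | y[y]yyyzy   read y → write z, move right, go to C
C | yz[y]yyzy
At halt the head is at cell -1.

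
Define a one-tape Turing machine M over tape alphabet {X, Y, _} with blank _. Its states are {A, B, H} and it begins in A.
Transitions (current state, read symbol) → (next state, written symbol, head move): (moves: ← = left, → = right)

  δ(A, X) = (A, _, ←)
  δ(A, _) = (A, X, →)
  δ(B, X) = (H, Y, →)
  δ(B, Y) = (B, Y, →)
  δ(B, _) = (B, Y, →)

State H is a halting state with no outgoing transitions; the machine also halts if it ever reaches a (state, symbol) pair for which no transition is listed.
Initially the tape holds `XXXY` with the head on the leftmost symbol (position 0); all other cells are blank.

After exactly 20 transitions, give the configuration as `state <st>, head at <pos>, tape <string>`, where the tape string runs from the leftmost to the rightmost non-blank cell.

state A, head at 2, tape XXXXX_Y

A | ___[X]XXY   read X → write _, move ←, go to A
A | __[_]_XXY   read _ → write X, move →, go to A
A | __X[_]XXY   read _ → write X, move →, go to A
A | __XX[X]XY   read X → write _, move ←, go to A
A | __X[X]_XY   read X → write _, move ←, go to A
A | __[X]__XY   read X → write _, move ←, go to A
A | _[_]___XY   read _ → write X, move →, go to A
A | _X[_]__XY   read _ → write X, move →, go to A
A | _XX[_]_XY   read _ → write X, move →, go to A
A | _XXX[_]XY   read _ → write X, move →, go to A
A | _XXXX[X]Y   read X → write _, move ←, go to A
A | _XXX[X]_Y   read X → write _, move ←, go to A
A | _XX[X]__Y   read X → write _, move ←, go to A
A | _X[X]___Y   read X → write _, move ←, go to A
A | _[X]____Y   read X → write _, move ←, go to A
A | [_]_____Y   read _ → write X, move →, go to A
A | X[_]____Y   read _ → write X, move →, go to A
A | XX[_]___Y   read _ → write X, move →, go to A
A | XXX[_]__Y   read _ → write X, move →, go to A
A | XXXX[_]_Y   read _ → write X, move →, go to A
A | XXXXX[_]Y
After 20 steps: state A, head at 2, tape XXXXX_Y.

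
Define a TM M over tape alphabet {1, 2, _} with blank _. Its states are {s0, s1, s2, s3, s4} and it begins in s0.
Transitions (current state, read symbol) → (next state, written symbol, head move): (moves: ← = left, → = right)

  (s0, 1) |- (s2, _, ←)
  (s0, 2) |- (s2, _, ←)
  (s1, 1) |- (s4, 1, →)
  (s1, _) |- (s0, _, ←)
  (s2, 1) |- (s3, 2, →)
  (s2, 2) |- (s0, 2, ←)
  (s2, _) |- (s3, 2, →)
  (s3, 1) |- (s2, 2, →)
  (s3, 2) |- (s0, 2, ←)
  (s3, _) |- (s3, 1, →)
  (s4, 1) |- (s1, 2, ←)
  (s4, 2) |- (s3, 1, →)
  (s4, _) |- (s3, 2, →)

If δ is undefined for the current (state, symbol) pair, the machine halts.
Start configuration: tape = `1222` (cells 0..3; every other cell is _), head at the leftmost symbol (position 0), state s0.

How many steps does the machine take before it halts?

s0 | __[1]222   read 1 → write _, move ←, go to s2
s2 | _[_]_222   read _ → write 2, move →, go to s3
s3 | _2[_]222   read _ → write 1, move →, go to s3
s3 | _21[2]22   read 2 → write 2, move ←, go to s0
s0 | _2[1]222   read 1 → write _, move ←, go to s2
s2 | _[2]_222   read 2 → write 2, move ←, go to s0
s0 | [_]2_222
M halts after 6 transitions.

6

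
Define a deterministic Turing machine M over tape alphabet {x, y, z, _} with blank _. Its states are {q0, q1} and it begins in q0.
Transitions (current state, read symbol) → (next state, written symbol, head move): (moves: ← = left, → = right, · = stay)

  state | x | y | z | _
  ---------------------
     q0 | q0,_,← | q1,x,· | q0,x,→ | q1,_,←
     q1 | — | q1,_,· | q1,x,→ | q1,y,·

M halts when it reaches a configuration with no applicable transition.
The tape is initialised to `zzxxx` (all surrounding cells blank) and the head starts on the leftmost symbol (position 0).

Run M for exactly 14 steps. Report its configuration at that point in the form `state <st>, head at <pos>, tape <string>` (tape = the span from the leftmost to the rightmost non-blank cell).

q0 | __[z]zxxx   read z → write x, move →, go to q0
q0 | __x[z]xxx   read z → write x, move →, go to q0
q0 | __xx[x]xx   read x → write _, move ←, go to q0
q0 | __x[x]_xx   read x → write _, move ←, go to q0
q0 | __[x]__xx   read x → write _, move ←, go to q0
q0 | _[_]___xx   read _ → write _, move ←, go to q1
q1 | [_]____xx   read _ → write y, move ·, go to q1
q1 | [y]____xx   read y → write _, move ·, go to q1
q1 | [_]____xx   read _ → write y, move ·, go to q1
q1 | [y]____xx   read y → write _, move ·, go to q1
q1 | [_]____xx   read _ → write y, move ·, go to q1
q1 | [y]____xx   read y → write _, move ·, go to q1
q1 | [_]____xx   read _ → write y, move ·, go to q1
q1 | [y]____xx   read y → write _, move ·, go to q1
q1 | [_]____xx
After 14 steps: state q1, head at -2, tape xx.

state q1, head at -2, tape xx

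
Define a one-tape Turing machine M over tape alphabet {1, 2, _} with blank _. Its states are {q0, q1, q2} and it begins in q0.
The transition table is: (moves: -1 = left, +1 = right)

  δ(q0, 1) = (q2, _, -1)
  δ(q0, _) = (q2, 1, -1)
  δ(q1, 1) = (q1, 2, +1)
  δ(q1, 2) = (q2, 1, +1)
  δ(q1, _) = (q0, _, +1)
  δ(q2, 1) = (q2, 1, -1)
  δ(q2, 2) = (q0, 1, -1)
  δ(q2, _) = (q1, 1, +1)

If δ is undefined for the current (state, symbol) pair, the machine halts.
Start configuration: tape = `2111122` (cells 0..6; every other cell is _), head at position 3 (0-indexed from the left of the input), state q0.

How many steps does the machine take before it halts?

14

state=q0 head=3 tape=__211[1]122   (q0,1)→(q2,_,-1)
state=q2 head=2 tape=__21[1]_122   (q2,1)→(q2,1,-1)
state=q2 head=1 tape=__2[1]1_122   (q2,1)→(q2,1,-1)
state=q2 head=0 tape=__[2]11_122   (q2,2)→(q0,1,-1)
state=q0 head=-1 tape=_[_]111_122   (q0,_)→(q2,1,-1)
state=q2 head=-2 tape=[_]1111_122   (q2,_)→(q1,1,+1)
state=q1 head=-1 tape=1[1]111_122   (q1,1)→(q1,2,+1)
state=q1 head=0 tape=12[1]11_122   (q1,1)→(q1,2,+1)
state=q1 head=1 tape=122[1]1_122   (q1,1)→(q1,2,+1)
state=q1 head=2 tape=1222[1]_122   (q1,1)→(q1,2,+1)
state=q1 head=3 tape=12222[_]122   (q1,_)→(q0,_,+1)
state=q0 head=4 tape=12222_[1]22   (q0,1)→(q2,_,-1)
state=q2 head=3 tape=12222[_]_22   (q2,_)→(q1,1,+1)
state=q1 head=4 tape=122221[_]22   (q1,_)→(q0,_,+1)
state=q0 head=5 tape=122221_[2]2
M halts after 14 transitions.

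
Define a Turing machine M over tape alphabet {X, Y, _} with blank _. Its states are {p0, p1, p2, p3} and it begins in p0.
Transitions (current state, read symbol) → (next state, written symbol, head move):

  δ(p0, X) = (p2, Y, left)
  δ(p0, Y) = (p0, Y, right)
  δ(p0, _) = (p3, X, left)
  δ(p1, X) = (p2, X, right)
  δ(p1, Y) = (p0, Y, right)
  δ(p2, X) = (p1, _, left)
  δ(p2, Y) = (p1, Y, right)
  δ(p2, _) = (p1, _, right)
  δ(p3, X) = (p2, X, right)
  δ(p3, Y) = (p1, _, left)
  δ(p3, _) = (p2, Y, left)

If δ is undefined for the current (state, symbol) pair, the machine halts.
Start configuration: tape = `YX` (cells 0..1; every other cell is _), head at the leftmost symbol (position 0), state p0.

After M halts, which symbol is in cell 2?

X

state=p0 head=0 tape=_[Y]X_   (p0,Y)→(p0,Y,right)
state=p0 head=1 tape=_Y[X]_   (p0,X)→(p2,Y,left)
state=p2 head=0 tape=_[Y]Y_   (p2,Y)→(p1,Y,right)
state=p1 head=1 tape=_Y[Y]_   (p1,Y)→(p0,Y,right)
state=p0 head=2 tape=_YY[_]   (p0,_)→(p3,X,left)
state=p3 head=1 tape=_Y[Y]X   (p3,Y)→(p1,_,left)
state=p1 head=0 tape=_[Y]_X   (p1,Y)→(p0,Y,right)
state=p0 head=1 tape=_Y[_]X   (p0,_)→(p3,X,left)
state=p3 head=0 tape=_[Y]XX   (p3,Y)→(p1,_,left)
state=p1 head=-1 tape=[_]_XX
Cell 2 holds X when M halts.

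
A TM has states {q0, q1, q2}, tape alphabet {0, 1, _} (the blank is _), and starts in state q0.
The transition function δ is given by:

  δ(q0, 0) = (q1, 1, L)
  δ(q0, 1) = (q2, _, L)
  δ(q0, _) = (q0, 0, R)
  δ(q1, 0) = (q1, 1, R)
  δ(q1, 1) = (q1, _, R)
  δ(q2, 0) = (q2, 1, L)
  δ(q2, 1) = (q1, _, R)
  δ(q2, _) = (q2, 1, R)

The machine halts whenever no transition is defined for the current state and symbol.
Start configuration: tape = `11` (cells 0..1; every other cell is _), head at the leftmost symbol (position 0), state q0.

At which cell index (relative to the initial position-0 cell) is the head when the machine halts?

state=q0 head=0 tape=_[1]1_   (q0,1)→(q2,_,L)
state=q2 head=-1 tape=[_]_1_   (q2,_)→(q2,1,R)
state=q2 head=0 tape=1[_]1_   (q2,_)→(q2,1,R)
state=q2 head=1 tape=11[1]_   (q2,1)→(q1,_,R)
state=q1 head=2 tape=11_[_]
At halt the head is at cell 2.

2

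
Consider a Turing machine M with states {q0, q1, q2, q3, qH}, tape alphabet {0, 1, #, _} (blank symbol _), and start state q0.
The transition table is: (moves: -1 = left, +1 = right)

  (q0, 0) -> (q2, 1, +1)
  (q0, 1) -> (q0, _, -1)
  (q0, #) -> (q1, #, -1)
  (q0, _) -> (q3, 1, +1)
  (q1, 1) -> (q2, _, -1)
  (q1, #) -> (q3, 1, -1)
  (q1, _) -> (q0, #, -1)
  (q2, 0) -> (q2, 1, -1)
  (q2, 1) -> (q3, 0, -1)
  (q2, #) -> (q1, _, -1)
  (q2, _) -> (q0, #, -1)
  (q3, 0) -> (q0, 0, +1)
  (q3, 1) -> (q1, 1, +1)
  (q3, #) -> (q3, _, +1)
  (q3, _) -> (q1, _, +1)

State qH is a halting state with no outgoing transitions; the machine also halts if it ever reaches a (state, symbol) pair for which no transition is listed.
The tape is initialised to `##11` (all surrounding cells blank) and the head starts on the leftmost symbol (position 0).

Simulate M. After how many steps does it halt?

q0 | __[#]#11   read # → write #, move -1, go to q1
q1 | _[_]##11   read _ → write #, move -1, go to q0
q0 | [_]###11   read _ → write 1, move +1, go to q3
q3 | 1[#]##11   read # → write _, move +1, go to q3
q3 | 1_[#]#11   read # → write _, move +1, go to q3
q3 | 1__[#]11   read # → write _, move +1, go to q3
q3 | 1___[1]1   read 1 → write 1, move +1, go to q1
q1 | 1___1[1]   read 1 → write _, move -1, go to q2
q2 | 1___[1]_   read 1 → write 0, move -1, go to q3
q3 | 1__[_]0_   read _ → write _, move +1, go to q1
q1 | 1___[0]_
M halts after 10 transitions.

10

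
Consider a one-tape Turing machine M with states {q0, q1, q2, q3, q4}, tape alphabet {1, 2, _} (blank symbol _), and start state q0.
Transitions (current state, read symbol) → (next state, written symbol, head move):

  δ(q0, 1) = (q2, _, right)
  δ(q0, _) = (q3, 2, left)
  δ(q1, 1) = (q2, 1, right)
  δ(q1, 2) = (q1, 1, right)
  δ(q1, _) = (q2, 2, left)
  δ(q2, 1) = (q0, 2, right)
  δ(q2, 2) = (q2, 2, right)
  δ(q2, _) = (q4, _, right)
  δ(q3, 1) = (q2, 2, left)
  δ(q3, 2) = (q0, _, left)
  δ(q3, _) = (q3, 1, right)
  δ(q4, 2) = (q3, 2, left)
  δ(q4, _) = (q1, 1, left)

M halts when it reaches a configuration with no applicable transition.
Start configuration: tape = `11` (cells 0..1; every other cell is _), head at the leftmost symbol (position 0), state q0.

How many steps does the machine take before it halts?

q0 | _[1]1_   read 1 → write _, move right, go to q2
q2 | __[1]_   read 1 → write 2, move right, go to q0
q0 | __2[_]   read _ → write 2, move left, go to q3
q3 | __[2]2   read 2 → write _, move left, go to q0
q0 | _[_]_2   read _ → write 2, move left, go to q3
q3 | [_]2_2   read _ → write 1, move right, go to q3
q3 | 1[2]_2   read 2 → write _, move left, go to q0
q0 | [1]__2   read 1 → write _, move right, go to q2
q2 | _[_]_2   read _ → write _, move right, go to q4
q4 | __[_]2   read _ → write 1, move left, go to q1
q1 | _[_]12   read _ → write 2, move left, go to q2
q2 | [_]212   read _ → write _, move right, go to q4
q4 | _[2]12   read 2 → write 2, move left, go to q3
q3 | [_]212   read _ → write 1, move right, go to q3
q3 | 1[2]12   read 2 → write _, move left, go to q0
q0 | [1]_12   read 1 → write _, move right, go to q2
q2 | _[_]12   read _ → write _, move right, go to q4
q4 | __[1]2
M halts after 17 transitions.

17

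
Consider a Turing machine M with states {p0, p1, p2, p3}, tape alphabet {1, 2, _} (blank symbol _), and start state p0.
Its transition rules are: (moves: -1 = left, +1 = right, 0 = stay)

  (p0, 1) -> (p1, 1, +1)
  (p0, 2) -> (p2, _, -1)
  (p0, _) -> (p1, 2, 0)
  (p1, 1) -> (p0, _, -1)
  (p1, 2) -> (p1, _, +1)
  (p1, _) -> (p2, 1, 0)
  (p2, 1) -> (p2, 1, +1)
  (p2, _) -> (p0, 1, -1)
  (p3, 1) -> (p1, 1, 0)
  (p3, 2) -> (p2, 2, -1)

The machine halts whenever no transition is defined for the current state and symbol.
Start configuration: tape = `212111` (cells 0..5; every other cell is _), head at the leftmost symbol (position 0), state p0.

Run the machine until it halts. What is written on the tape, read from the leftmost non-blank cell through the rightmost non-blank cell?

state=p0 head=0 tape=__[2]12111   (p0,2)→(p2,_,-1)
state=p2 head=-1 tape=_[_]_12111   (p2,_)→(p0,1,-1)
state=p0 head=-2 tape=[_]1_12111   (p0,_)→(p1,2,0)
state=p1 head=-2 tape=[2]1_12111   (p1,2)→(p1,_,+1)
state=p1 head=-1 tape=_[1]_12111   (p1,1)→(p0,_,-1)
state=p0 head=-2 tape=[_]__12111   (p0,_)→(p1,2,0)
state=p1 head=-2 tape=[2]__12111   (p1,2)→(p1,_,+1)
state=p1 head=-1 tape=_[_]_12111   (p1,_)→(p2,1,0)
state=p2 head=-1 tape=_[1]_12111   (p2,1)→(p2,1,+1)
state=p2 head=0 tape=_1[_]12111   (p2,_)→(p0,1,-1)
state=p0 head=-1 tape=_[1]112111   (p0,1)→(p1,1,+1)
state=p1 head=0 tape=_1[1]12111   (p1,1)→(p0,_,-1)
state=p0 head=-1 tape=_[1]_12111   (p0,1)→(p1,1,+1)
state=p1 head=0 tape=_1[_]12111   (p1,_)→(p2,1,0)
state=p2 head=0 tape=_1[1]12111   (p2,1)→(p2,1,+1)
state=p2 head=1 tape=_11[1]2111   (p2,1)→(p2,1,+1)
state=p2 head=2 tape=_111[2]111
The non-blank tape span at halt is 1112111.

1112111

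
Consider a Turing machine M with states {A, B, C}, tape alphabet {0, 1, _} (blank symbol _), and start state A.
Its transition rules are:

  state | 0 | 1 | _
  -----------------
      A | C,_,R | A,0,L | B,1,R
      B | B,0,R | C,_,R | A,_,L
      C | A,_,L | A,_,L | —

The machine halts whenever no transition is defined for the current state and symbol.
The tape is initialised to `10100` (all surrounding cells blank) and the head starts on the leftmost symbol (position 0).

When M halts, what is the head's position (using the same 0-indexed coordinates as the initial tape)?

1

A | __[1]0100   read 1 → write 0, move L, go to A
A | _[_]00100   read _ → write 1, move R, go to B
B | _1[0]0100   read 0 → write 0, move R, go to B
B | _10[0]100   read 0 → write 0, move R, go to B
B | _100[1]00   read 1 → write _, move R, go to C
C | _100_[0]0   read 0 → write _, move L, go to A
A | _100[_]_0   read _ → write 1, move R, go to B
B | _1001[_]0   read _ → write _, move L, go to A
A | _100[1]_0   read 1 → write 0, move L, go to A
A | _10[0]0_0   read 0 → write _, move R, go to C
C | _10_[0]_0   read 0 → write _, move L, go to A
A | _10[_]__0   read _ → write 1, move R, go to B
B | _101[_]_0   read _ → write _, move L, go to A
A | _10[1]__0   read 1 → write 0, move L, go to A
A | _1[0]0__0   read 0 → write _, move R, go to C
C | _1_[0]__0   read 0 → write _, move L, go to A
A | _1[_]___0   read _ → write 1, move R, go to B
B | _11[_]__0   read _ → write _, move L, go to A
A | _1[1]___0   read 1 → write 0, move L, go to A
A | _[1]0___0   read 1 → write 0, move L, go to A
A | [_]00___0   read _ → write 1, move R, go to B
B | 1[0]0___0   read 0 → write 0, move R, go to B
B | 10[0]___0   read 0 → write 0, move R, go to B
B | 100[_]__0   read _ → write _, move L, go to A
A | 10[0]___0   read 0 → write _, move R, go to C
C | 10_[_]__0
At halt the head is at cell 1.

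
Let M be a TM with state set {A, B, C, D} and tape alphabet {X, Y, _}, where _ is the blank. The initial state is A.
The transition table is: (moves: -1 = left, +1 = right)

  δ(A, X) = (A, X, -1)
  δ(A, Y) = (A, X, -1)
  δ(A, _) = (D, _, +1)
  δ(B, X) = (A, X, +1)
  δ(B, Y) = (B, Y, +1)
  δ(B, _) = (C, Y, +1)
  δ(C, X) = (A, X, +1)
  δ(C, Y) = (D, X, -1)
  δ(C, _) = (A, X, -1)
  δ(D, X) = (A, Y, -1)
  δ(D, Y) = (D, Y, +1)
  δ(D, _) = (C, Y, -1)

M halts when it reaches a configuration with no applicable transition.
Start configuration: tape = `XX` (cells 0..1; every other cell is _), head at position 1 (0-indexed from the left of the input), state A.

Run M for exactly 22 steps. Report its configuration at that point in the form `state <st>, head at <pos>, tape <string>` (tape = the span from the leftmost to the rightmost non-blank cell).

state D, head at 1, tape YYY

state=A head=1 tape=_X[X]_   (A,X)→(A,X,-1)
state=A head=0 tape=_[X]X_   (A,X)→(A,X,-1)
state=A head=-1 tape=[_]XX_   (A,_)→(D,_,+1)
state=D head=0 tape=_[X]X_   (D,X)→(A,Y,-1)
state=A head=-1 tape=[_]YX_   (A,_)→(D,_,+1)
state=D head=0 tape=_[Y]X_   (D,Y)→(D,Y,+1)
state=D head=1 tape=_Y[X]_   (D,X)→(A,Y,-1)
state=A head=0 tape=_[Y]Y_   (A,Y)→(A,X,-1)
state=A head=-1 tape=[_]XY_   (A,_)→(D,_,+1)
state=D head=0 tape=_[X]Y_   (D,X)→(A,Y,-1)
state=A head=-1 tape=[_]YY_   (A,_)→(D,_,+1)
state=D head=0 tape=_[Y]Y_   (D,Y)→(D,Y,+1)
state=D head=1 tape=_Y[Y]_   (D,Y)→(D,Y,+1)
state=D head=2 tape=_YY[_]   (D,_)→(C,Y,-1)
state=C head=1 tape=_Y[Y]Y   (C,Y)→(D,X,-1)
state=D head=0 tape=_[Y]XY   (D,Y)→(D,Y,+1)
state=D head=1 tape=_Y[X]Y   (D,X)→(A,Y,-1)
state=A head=0 tape=_[Y]YY   (A,Y)→(A,X,-1)
state=A head=-1 tape=[_]XYY   (A,_)→(D,_,+1)
state=D head=0 tape=_[X]YY   (D,X)→(A,Y,-1)
state=A head=-1 tape=[_]YYY   (A,_)→(D,_,+1)
state=D head=0 tape=_[Y]YY   (D,Y)→(D,Y,+1)
state=D head=1 tape=_Y[Y]Y
After 22 steps: state D, head at 1, tape YYY.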